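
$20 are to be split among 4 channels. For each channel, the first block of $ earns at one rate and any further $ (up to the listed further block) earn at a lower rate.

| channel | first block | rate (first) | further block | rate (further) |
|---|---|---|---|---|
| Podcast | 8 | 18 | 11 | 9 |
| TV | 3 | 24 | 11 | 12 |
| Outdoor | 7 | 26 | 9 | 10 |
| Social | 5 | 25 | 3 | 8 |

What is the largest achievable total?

469

Treat each block as its own option and order by rate: Outdoor/tier1 26 > Social/tier1 25 > TV/tier1 24 > Podcast/tier1 18 > TV/tier2 12 > Outdoor/tier2 10 > Podcast/tier2 9 > Social/tier2 8.
Outdoor/tier1 (26): +7 → 13 left.
Social/tier1 (25): +5 → 8 left.
TV tier1 at 24: fill all 3 → 5 left.
5 remain; put them into Podcast tier1 at 18.
Total = 26×7 + 25×5 + 24×3 + 18×5 = 469.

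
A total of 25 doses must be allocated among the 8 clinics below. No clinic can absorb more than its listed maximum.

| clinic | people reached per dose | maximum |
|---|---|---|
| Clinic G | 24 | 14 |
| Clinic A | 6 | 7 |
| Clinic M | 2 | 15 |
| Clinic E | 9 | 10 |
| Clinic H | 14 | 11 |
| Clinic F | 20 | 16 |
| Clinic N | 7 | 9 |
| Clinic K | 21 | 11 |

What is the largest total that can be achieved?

Rank by people reached per dose: Clinic G 24 > Clinic K 21 > Clinic F 20 > Clinic H 14 > Clinic E 9 > Clinic N 7 > Clinic A 6 > Clinic M 2.
Give Clinic G 14 to hit its cap of 14 — 11 left.
Give Clinic K 11 to hit its cap of 11 — 0 left.
Total = 24×14 + 21×11 = 567.

567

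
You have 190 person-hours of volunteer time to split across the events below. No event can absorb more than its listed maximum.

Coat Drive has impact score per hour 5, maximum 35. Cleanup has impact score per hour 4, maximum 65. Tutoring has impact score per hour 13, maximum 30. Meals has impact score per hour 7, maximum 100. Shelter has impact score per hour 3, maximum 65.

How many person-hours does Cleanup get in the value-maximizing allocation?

25

Order the events by impact score per hour: Tutoring 13 > Meals 7 > Coat Drive 5 > Cleanup 4 > Shelter 3.
Give Tutoring 30 to hit its cap of 30 — 160 left.
Meals: +100 to 100 (cap) — 60 left.
Coat Drive takes 35 to reach its cap of 35 — 25 left.
Cleanup has room for 65 but only 25 remain, so it gets 25.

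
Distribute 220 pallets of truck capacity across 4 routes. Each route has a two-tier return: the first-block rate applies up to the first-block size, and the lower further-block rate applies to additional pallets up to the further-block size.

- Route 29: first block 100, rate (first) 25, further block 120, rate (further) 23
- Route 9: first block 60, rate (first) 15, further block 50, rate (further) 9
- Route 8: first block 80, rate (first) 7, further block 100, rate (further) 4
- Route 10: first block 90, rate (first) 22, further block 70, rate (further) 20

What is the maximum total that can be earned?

Order all 8 blocks by rate: Route 29/tier1 25 > Route 29/tier2 23 > Route 10/tier1 22 > Route 10/tier2 20 > Route 9/tier1 15 > Route 9/tier2 9 > Route 8/tier1 7 > Route 8/tier2 4.
Fill Route 29 tier1 block (100 at 25) — 120 left.
Route 29/tier2 (23): +120 — 0 left.
Total = 25×100 + 23×120 = 5260.

5260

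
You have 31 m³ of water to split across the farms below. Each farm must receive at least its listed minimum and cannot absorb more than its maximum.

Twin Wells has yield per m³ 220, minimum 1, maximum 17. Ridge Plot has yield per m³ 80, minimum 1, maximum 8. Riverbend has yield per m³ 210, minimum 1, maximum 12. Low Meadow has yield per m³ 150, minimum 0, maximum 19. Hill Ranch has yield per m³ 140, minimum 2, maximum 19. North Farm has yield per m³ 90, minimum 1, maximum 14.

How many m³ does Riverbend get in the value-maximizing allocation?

Meeting every minimum uses 1+1+1+0+2+1 = 6 m³, leaving 25.
Highest yield per m³ first: Twin Wells 220 > Riverbend 210 > Low Meadow 150 > Hill Ranch 140 > North Farm 90 > Ridge Plot 80.
Twin Wells: +16 to 17 (cap) → 9 left.
Only 9 left; Riverbend takes them to reach 10.

10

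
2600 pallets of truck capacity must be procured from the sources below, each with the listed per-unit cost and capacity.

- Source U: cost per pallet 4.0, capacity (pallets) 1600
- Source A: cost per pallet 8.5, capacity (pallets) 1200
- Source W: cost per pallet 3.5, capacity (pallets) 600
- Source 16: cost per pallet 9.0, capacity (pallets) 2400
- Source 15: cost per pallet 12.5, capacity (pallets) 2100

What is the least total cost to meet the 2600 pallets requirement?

11900

Fill from the cheapest source first.
Source W (3.5): use full 600 — 2000 pallets to go.
Take 1600 from Source U at 4.0 — need 400 more.
Source A (8.5): take the remaining 400 — done.
Source 16, Source 15: unused.
Cost = 600×3.5 + 1600×4.0 + 400×8.5 = 11900.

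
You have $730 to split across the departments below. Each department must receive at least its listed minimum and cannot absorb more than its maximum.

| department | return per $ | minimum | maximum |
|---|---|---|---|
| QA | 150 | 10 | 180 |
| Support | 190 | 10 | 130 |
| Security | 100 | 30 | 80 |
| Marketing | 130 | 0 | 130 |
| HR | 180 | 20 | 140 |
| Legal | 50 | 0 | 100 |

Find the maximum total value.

Meeting every minimum uses 10+10+30+0+20+0 = 70 $, leaving 660.
Highest return per $ first: Support 190 > HR 180 > QA 150 > Marketing 130 > Security 100 > Legal 50.
Give Support 120 more to hit its cap of 130 ; 540 left.
HR: +120 to 140 (cap) ; 420 left.
QA takes 170 more to reach its cap of 180 ; 250 left.
Marketing: +130 to 130 (cap) ; 120 left.
Give Security 50 more to hit its cap of 80 ; 70 left.
Legal has room for 100 more but only 70 remain, so it gets 70.
Total = 150×180 + 190×130 + 100×80 + 130×130 + 180×140 + 50×70 = 105300.

105300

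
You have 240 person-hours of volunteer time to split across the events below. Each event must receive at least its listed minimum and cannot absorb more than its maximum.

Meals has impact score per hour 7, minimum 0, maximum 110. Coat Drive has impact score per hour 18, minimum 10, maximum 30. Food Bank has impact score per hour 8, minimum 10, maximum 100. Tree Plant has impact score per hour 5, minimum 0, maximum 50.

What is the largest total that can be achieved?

Meeting every minimum uses 0+10+10+0 = 20 person-hours, leaving 220.
Rank by impact score per hour: Coat Drive 18 > Food Bank 8 > Meals 7 > Tree Plant 5.
Give Coat Drive 20 more to hit its cap of 30 — 200 left.
Food Bank takes 90 more to reach its cap of 100 — 110 left.
Meals: +110 to 110 (cap) — 0 left.
Total = 7×110 + 18×30 + 8×100 = 2110.

2110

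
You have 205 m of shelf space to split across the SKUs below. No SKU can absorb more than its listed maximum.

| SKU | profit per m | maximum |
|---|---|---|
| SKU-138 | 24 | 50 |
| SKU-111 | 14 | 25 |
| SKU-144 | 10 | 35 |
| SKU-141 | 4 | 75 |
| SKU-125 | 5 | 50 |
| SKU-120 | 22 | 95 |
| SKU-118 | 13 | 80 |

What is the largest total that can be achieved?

Order the SKUs by profit per m: SKU-138 24 > SKU-120 22 > SKU-111 14 > SKU-118 13 > SKU-144 10 > SKU-125 5 > SKU-141 4.
Give SKU-138 50 to hit its cap of 50 → 155 left.
SKU-120: +95 to 95 (cap) → 60 left.
SKU-111: +25 to 25 (cap) → 35 left.
Only 35 left; SKU-118 takes them to reach 35.
Total = 24×50 + 14×25 + 22×95 + 13×35 = 4095.

4095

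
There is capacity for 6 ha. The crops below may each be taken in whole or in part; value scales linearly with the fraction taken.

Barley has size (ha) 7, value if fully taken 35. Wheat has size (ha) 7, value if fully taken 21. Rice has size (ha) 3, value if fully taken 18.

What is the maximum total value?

33

Sort by value density: Rice 18/3≈6, Barley 35/7≈5, Wheat 21/7≈3.
All 3 ha of Rice fit (value 18) ; 3 remain.
Only 3 ha remain; take 3/7 of Barley for value 35×3/7 = 15.
Total value = 33.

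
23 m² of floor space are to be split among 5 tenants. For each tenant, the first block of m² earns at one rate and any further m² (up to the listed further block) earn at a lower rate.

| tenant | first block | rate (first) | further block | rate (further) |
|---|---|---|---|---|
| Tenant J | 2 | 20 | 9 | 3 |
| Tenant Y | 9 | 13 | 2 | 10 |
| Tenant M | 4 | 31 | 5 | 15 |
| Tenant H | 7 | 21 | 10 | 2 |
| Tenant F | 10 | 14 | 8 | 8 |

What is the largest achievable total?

Rank every tier by rate: Tenant M/first 31 > Tenant H/first 21 > Tenant J/first 20 > Tenant M/second 15 > Tenant F/first 14 > Tenant Y/first 13 > Tenant Y/second 10 > Tenant F/second 8 > Tenant J/second 3 > Tenant H/second 2.
Tenant M first at 31: fill all 4 → 19 left.
Tenant H/first (21): +7 → 12 left.
Tenant J/first (20): +2 → 10 left.
Tenant M/second (15): +5 → 5 left.
Tenant F/first: +5 of 10 at 14; pool empty.
Total = 31×4 + 21×7 + 20×2 + 15×5 + 14×5 = 456.

456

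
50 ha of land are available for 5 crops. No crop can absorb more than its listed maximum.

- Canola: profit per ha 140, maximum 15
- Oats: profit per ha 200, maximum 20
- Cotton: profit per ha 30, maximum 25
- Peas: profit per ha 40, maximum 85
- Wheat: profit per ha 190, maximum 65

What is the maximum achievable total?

Highest profit per ha first: Oats 200 > Wheat 190 > Canola 140 > Peas 40 > Cotton 30.
Oats: +20 to 20 (cap) ; 30 left.
Only 30 left; Wheat takes them to reach 30.
Total = 200×20 + 190×30 = 9700.

9700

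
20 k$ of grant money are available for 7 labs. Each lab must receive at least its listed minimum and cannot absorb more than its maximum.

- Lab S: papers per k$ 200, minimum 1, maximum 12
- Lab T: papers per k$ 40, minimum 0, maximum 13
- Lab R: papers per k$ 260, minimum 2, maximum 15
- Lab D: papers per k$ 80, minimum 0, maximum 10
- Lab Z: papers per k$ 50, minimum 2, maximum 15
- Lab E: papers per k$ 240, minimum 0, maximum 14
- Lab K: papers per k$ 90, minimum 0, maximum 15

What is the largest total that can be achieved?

Meeting every minimum uses 1+0+2+0+2+0+0 = 5 k$, leaving 15.
Order the labs by papers per k$: Lab R 260 > Lab E 240 > Lab S 200 > Lab K 90 > Lab D 80 > Lab Z 50 > Lab T 40.
Lab R takes 13 more to reach its cap of 15 — 2 left.
Only 2 left; Lab E takes them to reach 2.
Total = 200×1 + 260×15 + 50×2 + 240×2 = 4680.

4680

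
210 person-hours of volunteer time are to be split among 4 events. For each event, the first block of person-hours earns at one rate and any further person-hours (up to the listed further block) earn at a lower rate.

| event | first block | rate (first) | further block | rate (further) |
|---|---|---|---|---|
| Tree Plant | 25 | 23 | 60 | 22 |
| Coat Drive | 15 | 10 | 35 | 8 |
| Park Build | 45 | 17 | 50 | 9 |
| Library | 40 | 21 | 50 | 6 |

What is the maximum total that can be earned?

3875

Rank every tier by rate: Tree Plant/tier1 23 > Tree Plant/tier2 22 > Library/tier1 21 > Park Build/tier1 17 > Coat Drive/tier1 10 > Park Build/tier2 9 > Coat Drive/tier2 8 > Library/tier2 6.
Tree Plant tier1 at 23: fill all 25 → 185 left.
Fill Tree Plant tier2 block (60 at 22) → 125 left.
Fill Library tier1 block (40 at 21) → 85 left.
Park Build tier1 at 17: fill all 45 → 40 left.
Fill Coat Drive tier1 block (15 at 10) → 25 left.
Park Build/tier2: +25 of 50 at 9; pool empty.
Total = 23×25 + 22×60 + 21×40 + 17×45 + 10×15 + 9×25 = 3875.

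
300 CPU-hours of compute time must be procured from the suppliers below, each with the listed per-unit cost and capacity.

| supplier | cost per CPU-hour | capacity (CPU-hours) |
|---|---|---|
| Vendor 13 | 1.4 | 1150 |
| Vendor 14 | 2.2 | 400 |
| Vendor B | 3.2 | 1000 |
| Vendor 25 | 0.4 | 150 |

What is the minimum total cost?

Use suppliers in increasing cost order.
Vendor 25 (0.4): use full 150 ; 150 CPU-hours to go.
Vendor 13 (1.4): take the remaining 150 ; done.
Vendor 14, Vendor B: unused.
Cost = 150×0.4 + 150×1.4 = 270.

270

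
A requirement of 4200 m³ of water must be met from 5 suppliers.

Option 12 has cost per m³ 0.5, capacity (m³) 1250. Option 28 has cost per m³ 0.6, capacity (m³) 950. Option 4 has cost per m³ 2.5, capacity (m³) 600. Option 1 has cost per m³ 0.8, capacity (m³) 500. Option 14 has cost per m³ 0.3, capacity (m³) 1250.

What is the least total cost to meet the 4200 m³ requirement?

2595

Fill from the cheapest supplier first.
Take 1250 from Option 14 at 0.3 ; need 2950 more.
Option 12 at 0.5: take all 1250 m³ ; 1700 still needed.
Option 28 at 0.6: take all 950 m³ ; 750 still needed.
Option 1 (0.8): use full 500 ; 250 m³ to go.
Option 4 (2.5): take the remaining 250 ; done.
Cost = 1250×0.3 + 1250×0.5 + 950×0.6 + 500×0.8 + 250×2.5 = 2595.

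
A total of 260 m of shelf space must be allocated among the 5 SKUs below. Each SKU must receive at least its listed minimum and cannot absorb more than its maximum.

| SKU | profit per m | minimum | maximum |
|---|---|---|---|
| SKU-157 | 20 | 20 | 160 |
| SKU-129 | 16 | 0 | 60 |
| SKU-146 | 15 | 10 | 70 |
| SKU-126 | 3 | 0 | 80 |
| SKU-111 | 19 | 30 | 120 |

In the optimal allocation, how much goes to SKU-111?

Meeting every minimum uses 20+0+10+0+30 = 60 m, leaving 200.
Highest profit per m first: SKU-157 20 > SKU-111 19 > SKU-129 16 > SKU-146 15 > SKU-126 3.
SKU-157 takes 140 more to reach its cap of 160 ; 60 left.
Only 60 left; SKU-111 takes them to reach 90.

90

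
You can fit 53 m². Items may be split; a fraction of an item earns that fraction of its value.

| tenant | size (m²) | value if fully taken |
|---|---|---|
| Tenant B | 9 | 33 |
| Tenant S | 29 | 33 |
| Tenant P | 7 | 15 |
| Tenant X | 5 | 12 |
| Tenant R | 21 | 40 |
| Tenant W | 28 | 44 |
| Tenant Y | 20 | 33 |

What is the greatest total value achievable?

Rank by value-to-size ratio: Tenant B 33/9≈3.67, Tenant X 12/5≈2.4, Tenant P 15/7≈2.14, Tenant R 40/21≈1.9, Tenant Y 33/20≈1.65, Tenant W 44/28≈1.57, Tenant S 33/29≈1.14.
Tenant B: take in full, 9 m² for value 33 — 44 left.
Tenant X: take in full, 5 m² for value 12 — 39 left.
All 7 m² of Tenant P fit (value 15) — 32 remain.
Tenant R: take in full, 21 m² for value 40 — 11 left.
11 m² left: a 11/20 share of Tenant Y gives 33×11/20 = 18.15.
Total value = 118.15.

118.15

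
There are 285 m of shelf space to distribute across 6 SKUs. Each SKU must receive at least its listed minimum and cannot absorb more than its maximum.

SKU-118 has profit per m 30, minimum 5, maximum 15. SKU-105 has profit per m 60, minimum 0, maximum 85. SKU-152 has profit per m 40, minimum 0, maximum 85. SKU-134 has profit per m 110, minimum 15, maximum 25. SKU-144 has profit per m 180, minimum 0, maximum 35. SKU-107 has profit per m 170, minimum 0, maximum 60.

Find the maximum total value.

Meeting every minimum uses 5+0+0+15+0+0 = 20 m, leaving 265.
Order the SKUs by profit per m: SKU-144 180 > SKU-107 170 > SKU-134 110 > SKU-105 60 > SKU-152 40 > SKU-118 30.
SKU-144: +35 to 35 (cap) — 230 left.
SKU-107 takes 60 more to reach its cap of 60 — 170 left.
SKU-134: +10 to 25 (cap) — 160 left.
SKU-105 takes 85 more to reach its cap of 85 — 75 left.
SKU-152 has room for 85 more but only 75 remain, so it gets 75.
Total = 30×5 + 60×85 + 40×75 + 110×25 + 180×35 + 170×60 = 27500.

27500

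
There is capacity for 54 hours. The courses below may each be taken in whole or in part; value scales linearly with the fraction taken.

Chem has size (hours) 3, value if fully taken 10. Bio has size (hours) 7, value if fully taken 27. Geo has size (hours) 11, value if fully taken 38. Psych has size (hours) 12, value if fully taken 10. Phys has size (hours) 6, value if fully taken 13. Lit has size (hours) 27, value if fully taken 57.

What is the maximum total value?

Sort by value density: Bio 27/7≈3.86, Geo 38/11≈3.45, Chem 10/3≈3.33, Phys 13/6≈2.17, Lit 57/27≈2.11, Psych 10/12≈0.833.
Bio: take in full, 7 hours for value 27 → 47 left.
All 11 hours of Geo fit (value 38) → 36 remain.
All 3 hours of Chem fit (value 10) → 33 remain.
Phys: take in full, 6 hours for value 13 → 27 left.
Lit: take in full, 27 hours for value 57 → 0 left.
Total value = 145.

145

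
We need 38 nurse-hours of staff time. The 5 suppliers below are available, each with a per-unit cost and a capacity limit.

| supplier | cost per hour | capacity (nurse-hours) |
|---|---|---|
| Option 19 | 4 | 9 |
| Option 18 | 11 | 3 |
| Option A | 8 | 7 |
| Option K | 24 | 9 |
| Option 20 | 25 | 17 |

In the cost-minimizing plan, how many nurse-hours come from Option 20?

Fill from the cheapest supplier first.
Option 19 (4): use full 9 — 29 nurse-hours to go.
Option A at 8: take all 7 nurse-hours — 22 still needed.
Option 18 (11): use full 3 — 19 nurse-hours to go.
Take 9 from Option K at 24 — need 10 more.
Option 20 at 25: take 10 of its 17 — requirement met.

10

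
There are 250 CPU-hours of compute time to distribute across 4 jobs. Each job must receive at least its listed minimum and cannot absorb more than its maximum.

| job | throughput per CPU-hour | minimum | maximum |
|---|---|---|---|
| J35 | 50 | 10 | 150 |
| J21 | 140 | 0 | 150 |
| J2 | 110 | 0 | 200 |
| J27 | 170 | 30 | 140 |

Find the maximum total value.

38300

Meeting every minimum uses 10+0+0+30 = 40 CPU-hours, leaving 210.
Order the jobs by throughput per CPU-hour: J27 170 > J21 140 > J2 110 > J35 50.
Give J27 110 more to hit its cap of 140 — 100 left.
Only 100 left; J21 takes them to reach 100.
Total = 50×10 + 140×100 + 170×140 = 38300.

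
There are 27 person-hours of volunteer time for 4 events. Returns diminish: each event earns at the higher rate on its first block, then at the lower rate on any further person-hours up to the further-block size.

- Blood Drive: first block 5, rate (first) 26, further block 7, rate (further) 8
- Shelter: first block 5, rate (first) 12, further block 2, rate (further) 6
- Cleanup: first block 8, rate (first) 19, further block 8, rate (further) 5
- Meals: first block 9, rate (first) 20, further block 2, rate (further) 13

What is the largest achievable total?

524

Rank every tier by rate: Blood Drive/T1 26 > Meals/T1 20 > Cleanup/T1 19 > Meals/T2 13 > Shelter/T1 12 > Blood Drive/T2 8 > Shelter/T2 6 > Cleanup/T2 5.
Blood Drive/T1 (26): +5 ; 22 left.
Meals T1 at 20: fill all 9 ; 13 left.
Cleanup/T1 (19): +8 ; 5 left.
Fill Meals T2 block (2 at 13) ; 3 left.
Shelter T1 at 12: only 3 left, fill 3.
Total = 26×5 + 20×9 + 19×8 + 13×2 + 12×3 = 524.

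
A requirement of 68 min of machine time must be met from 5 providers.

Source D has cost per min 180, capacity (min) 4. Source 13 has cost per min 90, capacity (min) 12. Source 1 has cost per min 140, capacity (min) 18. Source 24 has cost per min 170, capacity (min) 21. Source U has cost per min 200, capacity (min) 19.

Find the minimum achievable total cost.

Fill from the cheapest provider first.
Source 13 (90): use full 12 ; 56 min to go.
Source 1 at 140: take all 18 min ; 38 still needed.
Source 24 (170): use full 21 ; 17 min to go.
Source D at 180: take all 4 min ; 13 still needed.
Take 13 from Source U at 200 to finish.
Cost = 12×90 + 18×140 + 21×170 + 4×180 + 13×200 = 10490.

10490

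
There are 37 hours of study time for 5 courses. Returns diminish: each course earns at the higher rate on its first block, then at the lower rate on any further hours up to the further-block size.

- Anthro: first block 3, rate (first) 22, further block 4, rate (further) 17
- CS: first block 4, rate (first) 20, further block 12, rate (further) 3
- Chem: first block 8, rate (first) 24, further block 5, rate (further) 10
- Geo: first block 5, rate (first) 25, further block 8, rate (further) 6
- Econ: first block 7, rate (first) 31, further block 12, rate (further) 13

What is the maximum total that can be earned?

Order all 10 blocks by rate: Econ/T1 31 > Geo/T1 25 > Chem/T1 24 > Anthro/T1 22 > CS/T1 20 > Anthro/T2 17 > Econ/T2 13 > Chem/T2 10 > Geo/T2 6 > CS/T2 3.
Fill Econ T1 block (7 at 31) ; 30 left.
Geo/T1 (25): +5 ; 25 left.
Chem T1 at 24: fill all 8 ; 17 left.
Anthro T1 at 22: fill all 3 ; 14 left.
CS/T1 (20): +4 ; 10 left.
Fill Anthro T2 block (4 at 17) ; 6 left.
6 remain; put them into Econ T2 at 13.
Total = 31×7 + 25×5 + 24×8 + 22×3 + 20×4 + 17×4 + 13×6 = 826.

826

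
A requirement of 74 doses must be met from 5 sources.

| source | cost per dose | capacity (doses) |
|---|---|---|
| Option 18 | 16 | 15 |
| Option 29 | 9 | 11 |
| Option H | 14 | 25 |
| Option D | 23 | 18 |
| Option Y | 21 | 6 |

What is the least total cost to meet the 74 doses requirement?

Use sources in increasing cost order.
Take 11 from Option 29 at 9 ; need 63 more.
Option H (14): use full 25 ; 38 doses to go.
Option 18 (16): use full 15 ; 23 doses to go.
Option Y at 21: take all 6 doses ; 17 still needed.
Take 17 from Option D at 23 to finish.
Cost = 11×9 + 25×14 + 15×16 + 6×21 + 17×23 = 1206.

1206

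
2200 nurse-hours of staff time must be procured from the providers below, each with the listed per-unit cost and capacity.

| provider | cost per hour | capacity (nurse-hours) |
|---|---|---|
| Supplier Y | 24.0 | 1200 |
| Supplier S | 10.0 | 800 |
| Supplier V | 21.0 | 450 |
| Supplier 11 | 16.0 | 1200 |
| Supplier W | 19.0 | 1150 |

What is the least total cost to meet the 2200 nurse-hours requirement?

Cheapest first:
Supplier S at 10.0: take all 800 nurse-hours — 1400 still needed.
Take 1200 from Supplier 11 at 16.0 — need 200 more.
Take 200 from Supplier W at 19.0 to finish.
Supplier V, Supplier Y: unused.
Cost = 800×10.0 + 1200×16.0 + 200×19.0 = 31000.

31000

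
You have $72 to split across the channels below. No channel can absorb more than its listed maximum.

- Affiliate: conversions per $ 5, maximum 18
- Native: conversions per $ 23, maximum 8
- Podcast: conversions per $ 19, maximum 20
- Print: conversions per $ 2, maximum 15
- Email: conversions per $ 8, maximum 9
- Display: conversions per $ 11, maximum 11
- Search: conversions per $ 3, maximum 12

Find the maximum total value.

865

Rank by conversions per $: Native 23 > Podcast 19 > Display 11 > Email 8 > Affiliate 5 > Search 3 > Print 2.
Give Native 8 to hit its cap of 8 ; 64 left.
Podcast takes 20 to reach its cap of 20 ; 44 left.
Give Display 11 to hit its cap of 11 ; 33 left.
Email takes 9 to reach its cap of 9 ; 24 left.
Give Affiliate 18 to hit its cap of 18 ; 6 left.
Only 6 left; Search takes them to reach 6.
Total = 5×18 + 23×8 + 19×20 + 8×9 + 11×11 + 3×6 = 865.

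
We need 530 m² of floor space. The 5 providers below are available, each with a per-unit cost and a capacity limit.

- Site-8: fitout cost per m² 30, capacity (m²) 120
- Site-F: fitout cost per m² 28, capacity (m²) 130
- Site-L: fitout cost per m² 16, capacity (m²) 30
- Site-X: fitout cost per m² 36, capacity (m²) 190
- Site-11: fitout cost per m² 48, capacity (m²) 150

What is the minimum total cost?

Fill from the cheapest provider first.
Site-L at 16: take all 30 m² → 500 still needed.
Site-F (28): use full 130 → 370 m² to go.
Take 120 from Site-8 at 30 → need 250 more.
Site-X (36): use full 190 → 60 m² to go.
Site-11 at 48: take 60 of its 150 → requirement met.
Cost = 30×16 + 130×28 + 120×30 + 190×36 + 60×48 = 17440.

17440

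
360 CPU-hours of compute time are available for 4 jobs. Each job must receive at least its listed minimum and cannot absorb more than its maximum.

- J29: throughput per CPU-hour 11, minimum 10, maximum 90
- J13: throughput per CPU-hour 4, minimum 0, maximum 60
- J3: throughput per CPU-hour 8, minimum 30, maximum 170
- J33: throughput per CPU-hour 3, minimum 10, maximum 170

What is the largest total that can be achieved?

Meeting every minimum uses 10+0+30+10 = 50 CPU-hours, leaving 310.
Rank by throughput per CPU-hour: J29 11 > J3 8 > J13 4 > J33 3.
J29 takes 80 more to reach its cap of 90 — 230 left.
J3 takes 140 more to reach its cap of 170 — 90 left.
J13 takes 60 more to reach its cap of 60 — 30 left.
J33: +30 (room for 160) → 40. Pool exhausted.
Total = 11×90 + 4×60 + 8×170 + 3×40 = 2710.

2710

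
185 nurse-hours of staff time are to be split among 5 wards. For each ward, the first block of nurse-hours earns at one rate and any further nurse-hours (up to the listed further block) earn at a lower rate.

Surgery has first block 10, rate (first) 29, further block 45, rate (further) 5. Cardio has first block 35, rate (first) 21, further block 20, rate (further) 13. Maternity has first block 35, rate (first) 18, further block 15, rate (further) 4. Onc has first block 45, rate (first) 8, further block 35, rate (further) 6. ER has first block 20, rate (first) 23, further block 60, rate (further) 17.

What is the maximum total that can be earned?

Treat each block as its own option and order by rate: Surgery/tier1 29 > ER/tier1 23 > Cardio/tier1 21 > Maternity/tier1 18 > ER/tier2 17 > Cardio/tier2 13 > Onc/tier1 8 > Onc/tier2 6 > Surgery/tier2 5 > Maternity/tier2 4.
Surgery/tier1 (29): +10 → 175 left.
Fill ER tier1 block (20 at 23) → 155 left.
Cardio tier1 at 21: fill all 35 → 120 left.
Maternity/tier1 (18): +35 → 85 left.
ER tier2 at 17: fill all 60 → 25 left.
Fill Cardio tier2 block (20 at 13) → 5 left.
Onc tier1 at 8: only 5 left, fill 5.
Total = 29×10 + 23×20 + 21×35 + 18×35 + 17×60 + 13×20 + 8×5 = 3435.

3435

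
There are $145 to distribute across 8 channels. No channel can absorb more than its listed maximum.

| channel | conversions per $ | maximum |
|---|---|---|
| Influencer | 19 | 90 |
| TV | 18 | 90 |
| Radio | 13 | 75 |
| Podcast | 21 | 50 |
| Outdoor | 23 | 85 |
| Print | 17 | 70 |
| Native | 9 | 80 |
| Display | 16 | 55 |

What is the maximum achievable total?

3195

Order the channels by conversions per $: Outdoor 23 > Podcast 21 > Influencer 19 > TV 18 > Print 17 > Display 16 > Radio 13 > Native 9.
Give Outdoor 85 to hit its cap of 85 → 60 left.
Podcast takes 50 to reach its cap of 50 → 10 left.
Influencer: +10 (room for 90) → 10. Pool exhausted.
Total = 19×10 + 21×50 + 23×85 = 3195.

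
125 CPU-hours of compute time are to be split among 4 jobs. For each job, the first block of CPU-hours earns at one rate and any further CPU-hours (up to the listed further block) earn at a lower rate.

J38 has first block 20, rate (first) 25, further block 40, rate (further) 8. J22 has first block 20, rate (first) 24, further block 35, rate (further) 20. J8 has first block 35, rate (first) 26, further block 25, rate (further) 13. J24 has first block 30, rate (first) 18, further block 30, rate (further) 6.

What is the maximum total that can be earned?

2860

Treat each block as its own option and order by rate: J8/first 26 > J38/first 25 > J22/first 24 > J22/second 20 > J24/first 18 > J8/second 13 > J38/second 8 > J24/second 6.
Fill J8 first block (35 at 26) — 90 left.
J38/first (25): +20 — 70 left.
J22 first at 24: fill all 20 — 50 left.
Fill J22 second block (35 at 20) — 15 left.
J24 first at 18: only 15 left, fill 15.
Total = 26×35 + 25×20 + 24×20 + 20×35 + 18×15 = 2860.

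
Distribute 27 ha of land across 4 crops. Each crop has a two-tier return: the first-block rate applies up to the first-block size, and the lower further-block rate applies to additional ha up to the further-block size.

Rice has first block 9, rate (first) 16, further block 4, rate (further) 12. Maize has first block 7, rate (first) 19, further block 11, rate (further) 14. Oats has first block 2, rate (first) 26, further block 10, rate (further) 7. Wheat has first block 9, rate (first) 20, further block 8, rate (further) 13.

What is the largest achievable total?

509

Treat each block as its own option and order by rate: Oats/T1 26 > Wheat/T1 20 > Maize/T1 19 > Rice/T1 16 > Maize/T2 14 > Wheat/T2 13 > Rice/T2 12 > Oats/T2 7.
Oats T1 at 26: fill all 2 ; 25 left.
Wheat/T1 (20): +9 ; 16 left.
Fill Maize T1 block (7 at 19) ; 9 left.
Rice T1 at 16: fill all 9 ; 0 left.
Total = 26×2 + 20×9 + 19×7 + 16×9 = 509.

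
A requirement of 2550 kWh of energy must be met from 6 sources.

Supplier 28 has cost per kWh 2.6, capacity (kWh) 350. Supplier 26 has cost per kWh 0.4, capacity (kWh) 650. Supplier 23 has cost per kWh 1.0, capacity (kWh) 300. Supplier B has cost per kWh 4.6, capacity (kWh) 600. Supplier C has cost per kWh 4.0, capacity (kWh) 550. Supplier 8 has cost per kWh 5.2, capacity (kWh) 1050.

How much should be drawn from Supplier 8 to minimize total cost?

100

Use sources in increasing cost order.
Supplier 26 at 0.4: take all 650 kWh ; 1900 still needed.
Supplier 23 at 1.0: take all 300 kWh ; 1600 still needed.
Take 350 from Supplier 28 at 2.6 ; need 1250 more.
Take 550 from Supplier C at 4.0 ; need 700 more.
Supplier B at 4.6: take all 600 kWh ; 100 still needed.
Take 100 from Supplier 8 at 5.2 to finish.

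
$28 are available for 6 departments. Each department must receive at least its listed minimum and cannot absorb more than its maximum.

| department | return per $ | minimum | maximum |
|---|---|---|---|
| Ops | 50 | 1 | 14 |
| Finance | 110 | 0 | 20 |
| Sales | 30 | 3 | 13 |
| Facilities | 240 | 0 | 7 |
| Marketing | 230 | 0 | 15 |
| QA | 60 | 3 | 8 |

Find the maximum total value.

Meeting every minimum uses 1+0+3+0+0+3 = 7 $, leaving 21.
Rank by return per $: Facilities 240 > Marketing 230 > Finance 110 > QA 60 > Ops 50 > Sales 30.
Give Facilities 7 more to hit its cap of 7 → 14 left.
Marketing: +14 (room for 15) → 14. Pool exhausted.
Total = 50×1 + 30×3 + 240×7 + 230×14 + 60×3 = 5220.

5220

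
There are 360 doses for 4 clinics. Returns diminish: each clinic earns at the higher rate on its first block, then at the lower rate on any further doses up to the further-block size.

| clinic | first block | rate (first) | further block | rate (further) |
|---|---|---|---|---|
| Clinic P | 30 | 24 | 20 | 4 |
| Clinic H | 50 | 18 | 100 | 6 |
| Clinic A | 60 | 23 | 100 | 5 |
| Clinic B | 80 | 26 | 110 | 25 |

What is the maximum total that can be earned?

8010

Treat each block as its own option and order by rate: Clinic B/T1 26 > Clinic B/T2 25 > Clinic P/T1 24 > Clinic A/T1 23 > Clinic H/T1 18 > Clinic H/T2 6 > Clinic A/T2 5 > Clinic P/T2 4.
Clinic B/T1 (26): +80 — 280 left.
Clinic B/T2 (25): +110 — 170 left.
Clinic P T1 at 24: fill all 30 — 140 left.
Clinic A/T1 (23): +60 — 80 left.
Fill Clinic H T1 block (50 at 18) — 30 left.
Clinic H/T2: +30 of 100 at 6; pool empty.
Total = 26×80 + 25×110 + 24×30 + 23×60 + 18×50 + 6×30 = 8010.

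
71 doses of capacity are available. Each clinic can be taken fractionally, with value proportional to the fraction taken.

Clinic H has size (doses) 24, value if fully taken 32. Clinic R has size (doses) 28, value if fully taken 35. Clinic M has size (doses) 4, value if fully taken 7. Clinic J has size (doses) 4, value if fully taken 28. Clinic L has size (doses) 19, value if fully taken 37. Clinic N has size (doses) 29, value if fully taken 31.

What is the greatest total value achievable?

Sort by value density: Clinic J 28/4≈7, Clinic L 37/19≈1.95, Clinic M 7/4≈1.75, Clinic H 32/24≈1.33, Clinic R 35/28≈1.25, Clinic N 31/29≈1.07.
All 4 doses of Clinic J fit (value 28) ; 67 remain.
Clinic L: take in full, 19 doses for value 37 ; 48 left.
All 4 doses of Clinic M fit (value 7) ; 44 remain.
Take all of Clinic H (24 doses, value 32) ; 20 doses left.
20 doses left: a 20/28 share of Clinic R gives 35×20/28 = 25.
Total value = 129.

129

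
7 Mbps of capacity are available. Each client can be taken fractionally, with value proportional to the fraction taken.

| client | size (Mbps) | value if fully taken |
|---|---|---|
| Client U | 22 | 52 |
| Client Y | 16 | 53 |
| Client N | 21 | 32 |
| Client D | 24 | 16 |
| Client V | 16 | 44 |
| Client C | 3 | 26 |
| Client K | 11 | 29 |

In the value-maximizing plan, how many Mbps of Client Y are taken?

Best value per unit of size first: Client C 26/3≈8.67, Client Y 53/16≈3.31, Client V 44/16≈2.75, Client K 29/11≈2.64, Client U 52/22≈2.36, Client N 32/21≈1.52, Client D 16/24≈0.667.
All 3 Mbps of Client C fit (value 26) → 4 remain.
Fill the last 4 Mbps with part of Client Y: 4/16 of it earns 13.25.

4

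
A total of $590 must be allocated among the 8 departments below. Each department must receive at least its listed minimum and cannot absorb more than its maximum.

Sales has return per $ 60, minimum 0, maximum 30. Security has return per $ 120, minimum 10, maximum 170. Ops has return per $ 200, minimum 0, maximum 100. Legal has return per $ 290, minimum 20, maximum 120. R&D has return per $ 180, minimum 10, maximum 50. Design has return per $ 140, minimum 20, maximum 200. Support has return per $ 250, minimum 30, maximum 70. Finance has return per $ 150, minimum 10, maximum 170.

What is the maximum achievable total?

117800

Meeting every minimum uses 0+10+0+20+10+20+30+10 = 100 $, leaving 490.
Order the departments by return per $: Legal 290 > Support 250 > Ops 200 > R&D 180 > Finance 150 > Design 140 > Security 120 > Sales 60.
Give Legal 100 more to hit its cap of 120 → 390 left.
Give Support 40 more to hit its cap of 70 → 350 left.
Ops takes 100 more to reach its cap of 100 → 250 left.
R&D takes 40 more to reach its cap of 50 → 210 left.
Finance: +160 to 170 (cap) → 50 left.
Only 50 left; Design takes them to reach 70.
Total = 120×10 + 200×100 + 290×120 + 180×50 + 140×70 + 250×70 + 150×170 = 117800.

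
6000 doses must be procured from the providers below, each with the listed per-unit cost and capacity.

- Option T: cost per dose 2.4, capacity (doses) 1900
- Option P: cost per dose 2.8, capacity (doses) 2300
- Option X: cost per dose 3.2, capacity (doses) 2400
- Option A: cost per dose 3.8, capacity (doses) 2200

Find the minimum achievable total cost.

Use providers in increasing cost order.
Option T (2.4): use full 1900 — 4100 doses to go.
Option P (2.8): use full 2300 — 1800 doses to go.
Take 1800 from Option X at 3.2 to finish.
Option A: unused.
Cost = 1900×2.4 + 2300×2.8 + 1800×3.2 = 16760.

16760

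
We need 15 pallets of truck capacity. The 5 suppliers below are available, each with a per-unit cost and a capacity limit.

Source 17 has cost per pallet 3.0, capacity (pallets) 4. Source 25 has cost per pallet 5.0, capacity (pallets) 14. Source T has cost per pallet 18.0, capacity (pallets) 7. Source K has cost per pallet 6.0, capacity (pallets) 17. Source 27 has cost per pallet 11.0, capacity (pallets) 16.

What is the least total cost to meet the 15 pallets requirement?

67

Fill from the cheapest supplier first.
Source 17 (3.0): use full 4 ; 11 pallets to go.
Source 25 at 5.0: take 11 of its 14 ; requirement met.
Source K, Source 27, Source T: unused.
Cost = 4×3.0 + 11×5.0 = 67.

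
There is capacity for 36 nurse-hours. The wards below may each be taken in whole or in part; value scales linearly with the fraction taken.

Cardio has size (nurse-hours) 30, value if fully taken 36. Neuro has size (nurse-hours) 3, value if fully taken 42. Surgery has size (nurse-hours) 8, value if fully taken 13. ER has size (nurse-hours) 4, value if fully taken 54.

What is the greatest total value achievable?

134.2

Best value per unit of size first: Neuro 42/3≈14, ER 54/4≈13.5, Surgery 13/8≈1.62, Cardio 36/30≈1.2.
All 3 nurse-hours of Neuro fit (value 42) → 33 remain.
All 4 nurse-hours of ER fit (value 54) → 29 remain.
Surgery: take in full, 8 nurse-hours for value 13 → 21 left.
Only 21 nurse-hours remain; take 21/30 of Cardio for value 36×21/30 = 25.2.
Total value = 134.2.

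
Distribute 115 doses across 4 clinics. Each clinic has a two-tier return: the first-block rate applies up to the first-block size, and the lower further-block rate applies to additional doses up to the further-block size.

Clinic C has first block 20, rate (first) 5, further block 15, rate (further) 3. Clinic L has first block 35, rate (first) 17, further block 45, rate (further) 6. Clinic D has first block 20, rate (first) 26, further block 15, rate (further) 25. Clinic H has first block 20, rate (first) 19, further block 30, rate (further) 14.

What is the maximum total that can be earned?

2220

Rank every tier by rate: Clinic D/T1 26 > Clinic D/T2 25 > Clinic H/T1 19 > Clinic L/T1 17 > Clinic H/T2 14 > Clinic L/T2 6 > Clinic C/T1 5 > Clinic C/T2 3.
Clinic D T1 at 26: fill all 20 — 95 left.
Fill Clinic D T2 block (15 at 25) — 80 left.
Clinic H T1 at 19: fill all 20 — 60 left.
Clinic L T1 at 17: fill all 35 — 25 left.
Clinic H/T2: +25 of 30 at 14; pool empty.
Total = 26×20 + 25×15 + 19×20 + 17×35 + 14×25 = 2220.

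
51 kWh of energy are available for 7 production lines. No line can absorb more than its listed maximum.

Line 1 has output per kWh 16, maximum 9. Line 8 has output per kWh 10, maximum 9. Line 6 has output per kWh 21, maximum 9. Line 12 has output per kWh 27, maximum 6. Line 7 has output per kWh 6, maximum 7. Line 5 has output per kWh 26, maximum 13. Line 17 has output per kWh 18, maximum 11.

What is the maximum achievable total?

Order the production lines by output per kWh: Line 12 27 > Line 5 26 > Line 6 21 > Line 17 18 > Line 1 16 > Line 8 10 > Line 7 6.
Give Line 12 6 to hit its cap of 6 — 45 left.
Line 5: +13 to 13 (cap) — 32 left.
Line 6 takes 9 to reach its cap of 9 — 23 left.
Line 17 takes 11 to reach its cap of 11 — 12 left.
Give Line 1 9 to hit its cap of 9 — 3 left.
Line 8 has room for 9 but only 3 remain, so it gets 3.
Total = 16×9 + 10×3 + 21×9 + 27×6 + 26×13 + 18×11 = 1061.

1061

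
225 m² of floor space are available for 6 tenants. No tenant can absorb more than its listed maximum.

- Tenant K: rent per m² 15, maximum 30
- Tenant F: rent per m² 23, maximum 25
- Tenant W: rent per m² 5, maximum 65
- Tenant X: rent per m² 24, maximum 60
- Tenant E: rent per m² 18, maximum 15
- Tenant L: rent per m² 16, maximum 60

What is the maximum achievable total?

Highest rent per m² first: Tenant X 24 > Tenant F 23 > Tenant E 18 > Tenant L 16 > Tenant K 15 > Tenant W 5.
Give Tenant X 60 to hit its cap of 60 ; 165 left.
Tenant F: +25 to 25 (cap) ; 140 left.
Tenant E: +15 to 15 (cap) ; 125 left.
Give Tenant L 60 to hit its cap of 60 ; 65 left.
Give Tenant K 30 to hit its cap of 30 ; 35 left.
Only 35 left; Tenant W takes them to reach 35.
Total = 15×30 + 23×25 + 5×35 + 24×60 + 18×15 + 16×60 = 3870.

3870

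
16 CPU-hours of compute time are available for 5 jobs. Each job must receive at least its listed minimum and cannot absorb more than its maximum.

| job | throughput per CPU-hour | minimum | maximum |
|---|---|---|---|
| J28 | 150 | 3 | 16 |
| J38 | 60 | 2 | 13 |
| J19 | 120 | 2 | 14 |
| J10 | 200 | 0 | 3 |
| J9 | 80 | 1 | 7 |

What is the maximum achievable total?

Meeting every minimum uses 3+2+2+0+1 = 8 CPU-hours, leaving 8.
Rank by throughput per CPU-hour: J10 200 > J28 150 > J19 120 > J9 80 > J38 60.
J10 takes 3 more to reach its cap of 3 ; 5 left.
Only 5 left; J28 takes them to reach 8.
Total = 150×8 + 60×2 + 120×2 + 200×3 + 80×1 = 2240.

2240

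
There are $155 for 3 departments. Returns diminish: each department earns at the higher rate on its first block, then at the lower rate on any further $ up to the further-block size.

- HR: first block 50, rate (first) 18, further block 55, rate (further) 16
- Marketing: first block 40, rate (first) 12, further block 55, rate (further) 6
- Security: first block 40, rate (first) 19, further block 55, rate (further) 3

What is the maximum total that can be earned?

2660

Order all 6 blocks by rate: Security/T1 19 > HR/T1 18 > HR/T2 16 > Marketing/T1 12 > Marketing/T2 6 > Security/T2 3.
Security/T1 (19): +40 — 115 left.
HR T1 at 18: fill all 50 — 65 left.
HR T2 at 16: fill all 55 — 10 left.
Marketing/T1: +10 of 40 at 12; pool empty.
Total = 19×40 + 18×50 + 16×55 + 12×10 = 2660.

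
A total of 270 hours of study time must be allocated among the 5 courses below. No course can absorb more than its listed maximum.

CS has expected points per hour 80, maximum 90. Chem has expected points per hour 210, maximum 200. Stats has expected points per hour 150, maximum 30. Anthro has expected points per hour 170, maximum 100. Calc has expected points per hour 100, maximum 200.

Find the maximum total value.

Order the courses by expected points per hour: Chem 210 > Anthro 170 > Stats 150 > Calc 100 > CS 80.
Give Chem 200 to hit its cap of 200 — 70 left.
Only 70 left; Anthro takes them to reach 70.
Total = 210×200 + 170×70 = 53900.

53900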